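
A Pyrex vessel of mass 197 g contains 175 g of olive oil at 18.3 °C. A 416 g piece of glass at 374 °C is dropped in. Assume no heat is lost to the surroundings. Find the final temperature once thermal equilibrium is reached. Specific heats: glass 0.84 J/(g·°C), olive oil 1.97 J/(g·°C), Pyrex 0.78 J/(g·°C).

T_f ≈ 164.9 °C

Setting the total heat transfer to zero:
416×0.84×(T − 374) + 175×1.97×(T − 18.3) + 197×0.78×(T − 18.3) = 0
349.44(T − 374) + 344.75(T − 18.3) + 153.66(T − 18.3) = 0
(349.44 + 344.75 + 153.66) T = 349.44×374 + 344.75×18.3 + 153.66×18.3
T = 139811/847.85 ≈ 164.90 °C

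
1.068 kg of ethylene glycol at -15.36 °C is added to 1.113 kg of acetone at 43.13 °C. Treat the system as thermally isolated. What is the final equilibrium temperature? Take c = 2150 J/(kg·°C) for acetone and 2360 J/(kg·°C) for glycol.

T_f ≈ 13.1 °C

Setting the total heat transfer to zero:
1.113·2150·(T − 43.13) + 1.068·2360·(T − (-15.36)) = 0
4913.4 T = 64493
T = 64493/4913.4 ≈ 13.13 °C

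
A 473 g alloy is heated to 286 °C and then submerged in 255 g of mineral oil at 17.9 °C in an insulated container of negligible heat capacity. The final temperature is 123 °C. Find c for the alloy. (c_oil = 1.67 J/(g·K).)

c ≈ 0.581 J/(g·K)

Heat gained plus heat lost sum to zero:
473×c×(123 − 286) + 255×1.67×(123 − 17.9) = 0
-77099 c = -44757
c = -44757/-77099 ≈ 0.5805 J/(g·K)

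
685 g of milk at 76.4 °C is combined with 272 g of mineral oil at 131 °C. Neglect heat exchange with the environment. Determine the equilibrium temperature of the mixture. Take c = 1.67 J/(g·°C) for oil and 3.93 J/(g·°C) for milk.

Let T be the final temperature. ΣQ_i = 0:
272*1.67*(T − 131) + 685*3.93*(T − 76.4) = 0
454.24(T − 131) + 2692.1(T − 76.4) = 0
3146.3 T = 265178
T ≈ 84.28 °C

T_f ≈ 84.3 °C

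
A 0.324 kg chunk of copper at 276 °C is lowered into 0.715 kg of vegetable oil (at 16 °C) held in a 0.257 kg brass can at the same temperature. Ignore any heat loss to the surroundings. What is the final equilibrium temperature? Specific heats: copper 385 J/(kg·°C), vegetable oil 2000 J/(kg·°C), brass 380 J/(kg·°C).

T_f ≈ 35.6 °C

Setting the total heat transfer to zero:
0.324*385*(T − 276) + 0.715*2000*(T − 16) + 0.257*380*(T − 16) = 0
(124.74 + 1430 + 97.66) T = 124.74*276 + 1430*16 + 97.66*16
T ≈ 35.63 °C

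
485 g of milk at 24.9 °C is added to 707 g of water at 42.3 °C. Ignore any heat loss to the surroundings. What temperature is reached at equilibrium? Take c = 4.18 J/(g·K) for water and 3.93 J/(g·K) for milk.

T_f ≈ 35.5 °C

Conservation of energy gives ΣQ = 0:
707*4.18*(T − 42.3) + 485*3.93*(T − 24.9) = 0
2955.3(T − 42.3) + 1906.1(T − 24.9) = 0
(2955.3 + 1906.1) T = 2955.3*42.3 + 1906.1*24.9
T = 172468/4861.3 ≈ 35.48 °C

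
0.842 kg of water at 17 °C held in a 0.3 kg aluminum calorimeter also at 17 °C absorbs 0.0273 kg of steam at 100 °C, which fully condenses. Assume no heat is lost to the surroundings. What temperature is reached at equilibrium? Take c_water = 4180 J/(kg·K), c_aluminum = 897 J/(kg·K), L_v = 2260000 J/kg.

T_f ≈ 35.2 °C

Let T be the final temperature. ΣQ_i = 0:
condense steam: −0.0273·2260000 = −61698
  condensate cools 100→T: 0.0273·4180·(T − 100) = 114.11(T − 100)
  water warms: 0.842·4180·(T − 17) = 3519.6(T − 17)
  cup: 269.1(T − 17)
3902.8 T = 61698 + 11411 + 64407 = 137517
T ≈ 35.24 °C — below 100 °C, confirming all the steam condensed.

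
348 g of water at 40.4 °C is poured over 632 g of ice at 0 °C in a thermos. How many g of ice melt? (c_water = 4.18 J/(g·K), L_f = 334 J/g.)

Water can give up m c ΔT = 348×4.18×40.4 = 58767 J before reaching 0 °C.
Fully melting the ice requires m_ice L_f = 632×334 = 211088 J.
That's not enough to melt it all — equilibrium is at 0 °C with ice remaining.
m_melt = 58767 / L_f = 176 g.

m_melted ≈ 176 g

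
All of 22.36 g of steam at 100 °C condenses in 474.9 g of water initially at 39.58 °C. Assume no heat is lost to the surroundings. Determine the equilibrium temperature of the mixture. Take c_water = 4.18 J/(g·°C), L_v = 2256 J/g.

Energy conservation, ΣQ = 0:
latent heat released on condensation: 22.36·2256 = 50444; condensate cools 100→T: 22.36·4.18·(T − 100) = 93.46(T − 100); original water: 1985.1(T − 39.58)
2078.5 T = 50444 + 9346.5 + 78570 = 138360
T ≈ 66.57 °C — below 100 °C, confirming all the steam condensed.

T_f ≈ 66.6 °C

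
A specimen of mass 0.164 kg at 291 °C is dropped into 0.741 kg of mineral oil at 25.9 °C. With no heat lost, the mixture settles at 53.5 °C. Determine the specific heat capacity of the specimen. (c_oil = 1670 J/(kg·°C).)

c ≈ 877 J/(kg·°C)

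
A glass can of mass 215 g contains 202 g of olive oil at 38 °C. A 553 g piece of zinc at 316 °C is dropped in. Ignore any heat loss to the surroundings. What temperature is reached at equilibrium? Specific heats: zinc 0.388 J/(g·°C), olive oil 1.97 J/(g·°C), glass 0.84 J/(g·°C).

T_f ≈ 113.2 °C

Energy conservation, ΣQ = 0:
553*0.388*(T − 316) + 202*1.97*(T − 38) + 215*0.84*(T − 38) = 0
793.1 T = 89787
T = 89787 / 793.1 = 113 °C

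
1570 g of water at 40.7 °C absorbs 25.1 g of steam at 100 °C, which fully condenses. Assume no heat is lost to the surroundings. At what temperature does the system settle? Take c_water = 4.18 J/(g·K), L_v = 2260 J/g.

Taking heat into each body as positive, Σ m c ΔT = 0:
steam→water at 100 °C releases m L_v = 25.1·2260 = 56726
  condensate cools 100→T: 25.1·4.18·(T − 100) = 104.92(T − 100)
  original water: 6562.6(T − 40.7)
6667.5 T = 56726 + 10492 + 267098 = 334316
T ≈ 50.14 °C — below 100 °C, confirming all the steam condensed.

T_f ≈ 50.1 °C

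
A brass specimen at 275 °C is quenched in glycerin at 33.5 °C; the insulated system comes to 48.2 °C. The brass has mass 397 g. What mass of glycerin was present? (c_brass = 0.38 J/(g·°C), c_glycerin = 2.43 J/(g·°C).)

Heat gained plus heat lost sum to zero:
397×0.38×(48.2 − 275) + m×2.43×(48.2 − 33.5) = 0
35.72 m = 34215
m = 34215/35.72 ≈ 957.8 g

m ≈ 958 g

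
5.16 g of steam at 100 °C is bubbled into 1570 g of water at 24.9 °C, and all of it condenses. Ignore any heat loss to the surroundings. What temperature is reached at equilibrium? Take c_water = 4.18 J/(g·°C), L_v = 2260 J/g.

T_f ≈ 26.9 °C

Energy conservation, ΣQ = 0:
steam→water at 100 °C releases m L_v = 5.16·2260 = 11662; condensed water 100 °C→T: 21.57(T − 100); original water: 6562.6(T − 24.9)
6584.2 T = 11662 + 2156.9 + 163409 = 177227
T ≈ 26.92 °C — below 100 °C, confirming all the steam condensed.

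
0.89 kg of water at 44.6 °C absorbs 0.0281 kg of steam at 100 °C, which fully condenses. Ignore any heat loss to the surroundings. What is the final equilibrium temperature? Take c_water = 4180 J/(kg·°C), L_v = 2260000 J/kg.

T_f ≈ 62.8 °C

Net heat exchanged in the isolated system is zero:
latent heat released on condensation: 0.0281·2260000 = 63506; condensed water 100 °C→T: 117.46(T − 100); water warms: 0.89·4180·(T − 44.6) = 3720.2(T − 44.6)
3837.7 T = 63506 + 11746 + 165921 = 241173
T ≈ 62.84 °C — below 100 °C, confirming all the steam condensed.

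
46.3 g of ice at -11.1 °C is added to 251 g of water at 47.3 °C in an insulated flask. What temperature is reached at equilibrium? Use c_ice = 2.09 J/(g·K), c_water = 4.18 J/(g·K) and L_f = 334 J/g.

Energy conservation, ΣQ = 0:
ice -11.1→0 °C: 46.3×2.09×11.1 = 1074.1; melt ice: 46.3×334 = 15464; warm the meltwater: 193.53 T; water: 1049.2(T − 47.3)
1242.7 T = 49626 − 16538 = 33088
T ≈ 26.63 °C — above 0 °C, consistent with complete melting.

T_f ≈ 26.6 °C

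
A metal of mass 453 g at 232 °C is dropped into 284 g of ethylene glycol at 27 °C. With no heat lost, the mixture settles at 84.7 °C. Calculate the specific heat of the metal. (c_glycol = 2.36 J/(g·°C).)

c ≈ 0.58 J/(g·°C)

Setting the total heat transfer to zero:
453·c·(84.7 − 232) + 284·2.36·(84.7 − 27) = 0
-66727 c = -38673
c = -38673/-66727 ≈ 0.5796 J/(g·°C)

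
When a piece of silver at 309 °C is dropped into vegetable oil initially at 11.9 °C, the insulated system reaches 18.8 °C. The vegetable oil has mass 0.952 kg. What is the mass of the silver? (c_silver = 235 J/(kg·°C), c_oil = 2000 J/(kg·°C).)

m ≈ 0.193 kg

Energy conservation, ΣQ = 0:
m·235·(18.8 − 309) + 0.952·2000·(18.8 − 11.9) = 0
-68197 m = -13138
m = -13138/-68197 ≈ 0.1926 kg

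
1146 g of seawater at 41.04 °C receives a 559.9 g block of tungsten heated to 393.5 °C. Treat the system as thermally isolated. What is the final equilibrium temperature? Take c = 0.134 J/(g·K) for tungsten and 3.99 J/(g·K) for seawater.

T_f ≈ 46.7 °C

|Q_tungsten| = |Q_seawater|:
559.9·0.134·(393.5 − T) = 1146·3.99·(T − 41.04)
75.03(393.5 − T) = 4572.5(T − 41.04)
4647.6 T = 217180  ⇒  T ≈ 46.73 °C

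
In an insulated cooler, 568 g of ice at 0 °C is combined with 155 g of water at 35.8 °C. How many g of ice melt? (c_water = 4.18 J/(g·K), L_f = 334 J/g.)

m_melted ≈ 69.4 g

Water can give up m c ΔT = 155×4.18×35.8 = 23195 J before reaching 0 °C.
Melting all 568 g of ice would need 568×334 = 189712 J.
That's not enough to melt it all — equilibrium is at 0 °C with ice remaining.
Mass melted = 23195/334 ≈ 69.45 g.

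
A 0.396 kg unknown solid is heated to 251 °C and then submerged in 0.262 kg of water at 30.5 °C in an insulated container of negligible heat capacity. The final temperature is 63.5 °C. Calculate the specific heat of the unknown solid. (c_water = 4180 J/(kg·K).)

m_s c (T_s − T_f) = m_water c_water (T_f − T_0):
0.396×c×(251 − 63.5) = 0.262×4180×(63.5 − 30.5)
74.25 c = 36140  ⇒  c ≈ 486.7 J/(kg·K)

c ≈ 487 J/(kg·K)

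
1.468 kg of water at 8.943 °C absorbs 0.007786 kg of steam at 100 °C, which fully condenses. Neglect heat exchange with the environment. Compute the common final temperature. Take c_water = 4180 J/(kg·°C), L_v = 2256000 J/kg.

T_f ≈ 12.3 °C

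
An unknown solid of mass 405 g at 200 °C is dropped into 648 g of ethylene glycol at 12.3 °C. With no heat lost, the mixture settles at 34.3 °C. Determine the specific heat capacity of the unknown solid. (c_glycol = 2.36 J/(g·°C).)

c ≈ 0.501 J/(g·°C)

Conservation of energy gives ΣQ = 0:
405·c·(34.3 − 200) + 648·2.36·(34.3 − 12.3) = 0
-67108 c = -33644
c = -33644/-67108 ≈ 0.5013 J/(g·°C)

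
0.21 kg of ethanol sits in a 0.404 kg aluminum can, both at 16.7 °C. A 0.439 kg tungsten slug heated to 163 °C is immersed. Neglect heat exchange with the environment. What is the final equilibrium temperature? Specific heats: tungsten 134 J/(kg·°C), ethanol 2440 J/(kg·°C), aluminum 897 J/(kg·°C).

T_f ≈ 25.9 °C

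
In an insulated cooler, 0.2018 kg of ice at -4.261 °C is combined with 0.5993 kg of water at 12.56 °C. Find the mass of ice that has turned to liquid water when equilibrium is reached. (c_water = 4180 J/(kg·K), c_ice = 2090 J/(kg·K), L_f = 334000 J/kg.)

m_melted ≈ 0.0888 kg

Cooling the water to 0 °C releases 0.5993·4180·12.56 = 31464 J.
Of that, 0.2018·2090·4.261 = 1797.1 J goes to bring the ice to 0 °C, leaving 29667 J.
Melting all 0.2018 kg of ice would need 0.2018·334000 = 67401 J.
Since 29667 < 67401 J, not all the ice melts; equilibrium is at 0 °C.
Mass melted = 29667/334000 ≈ 0.08882 kg.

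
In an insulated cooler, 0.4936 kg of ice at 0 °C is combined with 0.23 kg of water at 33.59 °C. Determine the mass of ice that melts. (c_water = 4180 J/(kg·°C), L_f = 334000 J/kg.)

m_melted ≈ 0.0967 kg

Water can give up m c ΔT = 0.23·4180·33.59 = 32293 J before reaching 0 °C.
To melt every bit of ice: 0.4936·334000 = 164862 J.
That's not enough to melt it all — equilibrium is at 0 °C with ice remaining.
m_melted·334000 = 32293  ⇒  m_melted ≈ 0.09669 kg.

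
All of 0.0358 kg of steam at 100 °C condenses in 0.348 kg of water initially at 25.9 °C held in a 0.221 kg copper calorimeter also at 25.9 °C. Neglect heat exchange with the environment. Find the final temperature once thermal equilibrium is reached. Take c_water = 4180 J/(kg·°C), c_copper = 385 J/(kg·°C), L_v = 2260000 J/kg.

T_f ≈ 80.4 °C

Energy conservation, ΣQ = 0:
condense steam: −0.0358×2260000 = −80908
  condensate cools 100→T: 0.0358×4180×(T − 100) = 149.64(T − 100)
  water warms: 0.348×4180×(T − 25.9) = 1454.6(T − 25.9)
  copper cup: 0.221×385×(T − 25.9) = 85.08(T − 25.9)
1689.4 T = 80908 + 14964 + 39879 = 135751
T ≈ 80.36 °C — below 100 °C, confirming all the steam condensed.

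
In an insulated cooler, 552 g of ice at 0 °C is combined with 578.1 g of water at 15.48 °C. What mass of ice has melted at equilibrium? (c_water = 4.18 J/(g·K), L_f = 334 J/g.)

Water can give up m c ΔT = 578.1×4.18×15.48 = 37407 J before reaching 0 °C.
Melting all 552 g of ice would need 552×334 = 184368 J.
37407 J < 184368 J, so only part of the ice melts and the system sits at 0 °C.
Mass melted = 37407/334 ≈ 112 g.

m_melted ≈ 112 g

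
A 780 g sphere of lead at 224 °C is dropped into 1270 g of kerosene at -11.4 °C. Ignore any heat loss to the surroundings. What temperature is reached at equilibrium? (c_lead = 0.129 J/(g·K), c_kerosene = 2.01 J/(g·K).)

Energy conservation, ΣQ = 0:
780·0.129·(T − 224) + 1270·2.01·(T − (-11.4)) = 0
(100.62 + 2552.7) T = 100.62·224 + 2552.7·(-11.4)
T = -6561.9 / 2653.3 = -2.47 °C

T_f ≈ -2.5 °C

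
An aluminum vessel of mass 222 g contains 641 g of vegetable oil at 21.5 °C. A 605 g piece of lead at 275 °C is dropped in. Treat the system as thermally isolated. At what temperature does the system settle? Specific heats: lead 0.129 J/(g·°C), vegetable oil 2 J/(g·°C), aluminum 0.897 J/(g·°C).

T_f ≈ 34.2 °C

With ΣQ=0 the equilibrium temperature is the m·c-weighted mean:
T_f = (78.05×275 + 1282×21.5 + 199.13×21.5) / (78.05 + 1282 + 199.13)
    = 53307 / 1559.2 ≈ 34.19 °C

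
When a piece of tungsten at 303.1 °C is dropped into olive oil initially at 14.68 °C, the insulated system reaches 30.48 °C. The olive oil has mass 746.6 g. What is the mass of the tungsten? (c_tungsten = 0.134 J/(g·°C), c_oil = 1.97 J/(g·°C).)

m ≈ 636 g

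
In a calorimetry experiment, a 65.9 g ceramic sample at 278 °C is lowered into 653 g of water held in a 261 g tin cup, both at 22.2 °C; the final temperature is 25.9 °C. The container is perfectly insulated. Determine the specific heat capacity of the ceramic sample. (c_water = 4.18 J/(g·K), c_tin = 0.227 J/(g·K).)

c ≈ 0.621 J/(g·K)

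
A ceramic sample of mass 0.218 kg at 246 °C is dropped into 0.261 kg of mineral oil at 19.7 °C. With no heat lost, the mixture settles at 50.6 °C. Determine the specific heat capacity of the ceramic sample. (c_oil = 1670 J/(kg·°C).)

c ≈ 316 J/(kg·°C)

m_s c (T_s − T_f) = m_oil c_oil (T_f − T_0):
0.218×c×(246 − 50.6) = 0.261×1670×(50.6 − 19.7)
42.6 c = 13468  ⇒  c ≈ 316.2 J/(kg·°C)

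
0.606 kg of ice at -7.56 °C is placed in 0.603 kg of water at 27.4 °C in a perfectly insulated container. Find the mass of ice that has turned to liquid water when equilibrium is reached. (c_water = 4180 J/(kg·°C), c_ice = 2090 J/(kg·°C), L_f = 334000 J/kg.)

m_melted ≈ 0.178 kg

Heat available from the water dropping to 0 °C: 0.603×4180×27.4 = 69063 J.
Warming the ice to 0 °C takes 0.606×2090×7.56 = 9575 J, leaving 59488 J for melting.
To melt every bit of ice: 0.606×334000 = 202404 J.
That's not enough to melt it all — equilibrium is at 0 °C with ice remaining.
m_melted×334000 = 59488  ⇒  m_melted ≈ 0.1781 kg.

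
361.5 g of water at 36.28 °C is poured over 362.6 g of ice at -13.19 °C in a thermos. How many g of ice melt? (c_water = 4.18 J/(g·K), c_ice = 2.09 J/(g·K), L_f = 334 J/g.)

Water can give up m c ΔT = 361.5×4.18×36.28 = 54822 J before reaching 0 °C.
Warming the ice to 0 °C takes 362.6×2.09×13.19 = 9995.8 J, leaving 44826 J for melting.
Fully melting the ice requires m_ice L_f = 362.6×334 = 121108 J.
That's not enough to melt it all — equilibrium is at 0 °C with ice remaining.
m_melted×334 = 44826  ⇒  m_melted ≈ 134.2 g.

m_melted ≈ 134 g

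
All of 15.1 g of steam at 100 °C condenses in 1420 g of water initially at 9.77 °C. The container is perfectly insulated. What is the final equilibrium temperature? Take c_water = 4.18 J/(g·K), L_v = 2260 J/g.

T_f ≈ 16.4 °C

Net heat exchanged in the isolated system is zero:
steam→water at 100 °C releases m L_v = 15.1×2260 = 34126
  condensed water 100 °C→T: 63.12(T − 100)
  original water: 5935.6(T − 9.77)
5998.7 T = 34126 + 6311.8 + 57991 = 98429
T ≈ 16.41 °C (< 100 °C, so full condensation is consistent).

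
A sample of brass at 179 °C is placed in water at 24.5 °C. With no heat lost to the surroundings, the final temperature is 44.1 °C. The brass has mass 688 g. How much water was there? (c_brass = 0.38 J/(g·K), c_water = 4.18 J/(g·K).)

|Q_brass| = |Q_water|:
688×0.38×(179 − 44.1) = m×4.18×(44.1 − 24.5)
81.93 m = 35268  ⇒  m ≈ 430.5 g

m ≈ 430 g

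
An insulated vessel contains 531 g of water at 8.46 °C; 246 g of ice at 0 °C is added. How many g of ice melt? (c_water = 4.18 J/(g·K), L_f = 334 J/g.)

m_melted ≈ 56.2 g

Heat available from the water dropping to 0 °C: 531·4.18·8.46 = 18778 J.
Fully melting the ice requires m_ice L_f = 246·334 = 82164 J.
Since 18778 < 82164 J, not all the ice melts; equilibrium is at 0 °C.
Mass melted = 18778/334 ≈ 56.22 g.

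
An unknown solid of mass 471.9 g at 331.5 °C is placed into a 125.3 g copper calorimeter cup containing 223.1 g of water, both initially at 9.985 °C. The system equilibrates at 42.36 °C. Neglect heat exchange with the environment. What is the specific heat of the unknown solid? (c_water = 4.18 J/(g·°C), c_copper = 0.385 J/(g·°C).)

c ≈ 0.233 J/(g·°C)

Energy conservation, ΣQ = 0:
471.9·c·(42.36 − 331.5) + 223.1·4.18·(42.36 − 9.985) + 125.3·0.385·(42.36 − 9.985) = 0
-136445 c = -31753
c = -31753/-136445 ≈ 0.2327 J/(g·°C)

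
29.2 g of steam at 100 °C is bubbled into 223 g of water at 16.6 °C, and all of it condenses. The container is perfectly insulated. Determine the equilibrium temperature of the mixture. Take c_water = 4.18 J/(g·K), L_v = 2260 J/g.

Heat gained plus heat lost sum to zero:
steam→water at 100 °C releases m L_v = 29.2·2260 = 65992
  condensed water 100 °C→T: 122.06(T − 100)
  water warms: 223·4.18·(T − 16.6) = 932.14(T − 16.6)
1054.2 T = 65992 + 12206 + 15474 = 93671
T ≈ 88.86 °C (< 100 °C, so full condensation is consistent).

T_f ≈ 88.9 °C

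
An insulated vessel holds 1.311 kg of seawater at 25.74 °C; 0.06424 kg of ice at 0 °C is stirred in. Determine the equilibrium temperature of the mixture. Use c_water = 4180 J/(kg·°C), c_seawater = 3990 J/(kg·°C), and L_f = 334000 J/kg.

Setting the total heat transfer to zero:
latent heat to melt: 0.06424×334000 = 21456; meltwater 0→T: 0.06424×4180×T = 268.52 T; seawater: 5230.9(T − 25.74)
5499.4 T = 134643 − 21456 = 113187
T ≈ 20.58 °C. Since T > 0 °C, the all-ice-melts assumption holds.

T_f ≈ 20.6 °C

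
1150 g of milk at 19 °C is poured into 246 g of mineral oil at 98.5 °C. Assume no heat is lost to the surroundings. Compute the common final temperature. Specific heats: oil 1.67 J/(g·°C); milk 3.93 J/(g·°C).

Energy conservation, ΣQ = 0:
246*1.67*(T − 98.5) + 1150*3.93*(T − 19) = 0
410.82(T − 98.5) + 4519.5(T − 19) = 0
4930.3 T = 126336
T = 126336 / 4930.3 = 25.6 °C

T_f ≈ 25.6 °C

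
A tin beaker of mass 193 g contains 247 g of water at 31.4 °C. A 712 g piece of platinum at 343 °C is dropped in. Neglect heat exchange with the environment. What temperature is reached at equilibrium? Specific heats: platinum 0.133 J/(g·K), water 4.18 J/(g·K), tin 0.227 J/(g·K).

T_f ≈ 56.6 °C

Conservation of energy gives ΣQ = 0:
712·0.133·(T − 343) + 247·4.18·(T − 31.4) + 193·0.227·(T − 31.4) = 0
1171 T = 66276
T = 66276 / 1171 = 56.6 °C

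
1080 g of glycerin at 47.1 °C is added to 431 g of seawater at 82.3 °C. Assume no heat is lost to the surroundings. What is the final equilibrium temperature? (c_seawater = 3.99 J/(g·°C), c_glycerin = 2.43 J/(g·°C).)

T_f ≈ 61.0 °C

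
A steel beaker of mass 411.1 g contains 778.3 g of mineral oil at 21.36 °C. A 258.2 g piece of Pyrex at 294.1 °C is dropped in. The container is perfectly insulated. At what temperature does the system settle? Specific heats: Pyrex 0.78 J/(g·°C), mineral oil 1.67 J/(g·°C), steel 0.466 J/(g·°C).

T_f ≈ 53.8 °C

Energy conservation, ΣQ = 0:
258.2·0.78·(T − 294.1) + 778.3·1.67·(T − 21.36) + 411.1·0.466·(T − 21.36) = 0
201.4(T − 294.1) + 1299.8(T − 21.36) + 191.57(T − 21.36) = 0
1692.7 T = 91085
T = 91085 / 1692.7 = 53.8 °C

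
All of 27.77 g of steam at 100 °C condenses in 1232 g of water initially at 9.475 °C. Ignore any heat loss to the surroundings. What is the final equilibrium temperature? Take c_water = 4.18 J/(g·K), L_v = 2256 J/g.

Let T be the final temperature. ΣQ_i = 0:
latent heat released on condensation: 27.77·2256 = 62649
  condensate cools 100→T: 27.77·4.18·(T − 100) = 116.08(T − 100)
  original water: 5149.8(T − 9.475)
5265.8 T = 62649 + 11608 + 48794 = 123051
T ≈ 23.37 °C (< 100 °C, so full condensation is consistent).

T_f ≈ 23.4 °C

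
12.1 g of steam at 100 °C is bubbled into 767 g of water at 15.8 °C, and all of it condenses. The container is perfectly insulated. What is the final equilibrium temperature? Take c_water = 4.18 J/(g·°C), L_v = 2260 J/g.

T_f ≈ 25.5 °C

Taking heat into each body as positive, Σ m c ΔT = 0:
latent heat released on condensation: 12.1·2260 = 27346; condensate cools 100→T: 12.1·4.18·(T − 100) = 50.58(T − 100); water warms: 767·4.18·(T − 15.8) = 3206.1(T − 15.8)
3256.6 T = 27346 + 5057.8 + 50656 = 83060
T ≈ 25.50 °C — below 100 °C, confirming all the steam condensed.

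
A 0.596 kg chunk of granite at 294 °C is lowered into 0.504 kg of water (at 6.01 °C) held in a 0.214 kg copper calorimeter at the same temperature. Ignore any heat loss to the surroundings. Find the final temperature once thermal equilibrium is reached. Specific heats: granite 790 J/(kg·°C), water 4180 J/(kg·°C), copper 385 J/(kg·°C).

Net heat exchanged in the isolated system is zero:
0.596·790·(T − 294) + 0.504·4180·(T − 6.01) + 0.214·385·(T − 6.01) = 0
470.84(T − 294) + 2106.7(T − 6.01) + 82.39(T − 6.01) = 0
(470.84 + 2106.7 + 82.39) T = 470.84·294 + 2106.7·6.01 + 82.39·6.01
T ≈ 56.99 °C

T_f ≈ 57.0 °C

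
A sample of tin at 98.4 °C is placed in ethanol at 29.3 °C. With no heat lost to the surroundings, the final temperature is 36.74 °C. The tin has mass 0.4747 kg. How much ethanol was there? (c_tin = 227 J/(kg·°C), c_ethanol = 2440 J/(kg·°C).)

m ≈ 0.366 kg

Let T be the final temperature. ΣQ_i = 0:
0.4747×227×(36.74 − 98.4) + m×2440×(36.74 − 29.3) = 0
18154 m = 6644.3
m = 6644.3/18154 ≈ 0.366 kg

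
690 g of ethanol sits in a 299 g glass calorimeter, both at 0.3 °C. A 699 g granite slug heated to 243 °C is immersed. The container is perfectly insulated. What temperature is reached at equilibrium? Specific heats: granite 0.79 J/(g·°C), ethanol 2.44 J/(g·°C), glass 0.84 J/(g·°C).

T_f ≈ 54.2 °C

Taking heat into each body as positive, Σ m c ΔT = 0:
699*0.79*(T − 243) + 690*2.44*(T − 0.3) + 299*0.84*(T − 0.3) = 0
552.21(T − 243) + 1683.6(T − 0.3) + 251.16(T − 0.3) = 0
(552.21 + 1683.6 + 251.16) T = 552.21*243 + 1683.6*0.3 + 251.16*0.3
T ≈ 54.19 °C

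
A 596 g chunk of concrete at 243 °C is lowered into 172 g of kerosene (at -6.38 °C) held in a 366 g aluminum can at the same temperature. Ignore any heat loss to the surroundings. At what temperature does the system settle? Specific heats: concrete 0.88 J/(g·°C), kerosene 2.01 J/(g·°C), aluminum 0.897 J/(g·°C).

T_f ≈ 102.8 °C

Net heat exchanged in the isolated system is zero:
596·0.88·(T − 243) + 172·2.01·(T − (-6.38)) + 366·0.897·(T − (-6.38)) = 0
1198.5 T = 123148
T = 123148/1198.5 ≈ 102.75 °C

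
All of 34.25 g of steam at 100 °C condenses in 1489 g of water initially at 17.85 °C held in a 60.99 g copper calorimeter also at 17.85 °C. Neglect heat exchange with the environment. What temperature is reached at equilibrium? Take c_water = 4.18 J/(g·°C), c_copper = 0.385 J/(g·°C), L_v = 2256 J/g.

Energy conservation, ΣQ = 0:
steam→water at 100 °C releases m L_v = 34.25×2256 = 77268; condensate cools 100→T: 34.25×4.18×(T − 100) = 143.16(T − 100); water warms: 1489×4.18×(T − 17.85) = 6224(T − 17.85); cup: 23.48(T − 17.85)
6390.7 T = 77268 + 14316 + 111518 = 203102
T ≈ 31.78 °C (< 100 °C, so full condensation is consistent).

T_f ≈ 31.8 °C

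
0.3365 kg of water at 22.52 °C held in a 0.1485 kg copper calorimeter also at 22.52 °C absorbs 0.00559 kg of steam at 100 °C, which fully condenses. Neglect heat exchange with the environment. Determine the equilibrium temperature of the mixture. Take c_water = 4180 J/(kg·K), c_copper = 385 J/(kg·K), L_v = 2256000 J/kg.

Heat gained plus heat lost sum to zero:
condense steam: −0.00559×2256000 = −12611
  condensed water 100 °C→T: 23.37(T − 100)
  water warms: 0.3365×4180×(T − 22.52) = 1406.6(T − 22.52)
  cup: 57.17(T − 22.52)
1487.1 T = 12611 + 2336.6 + 32963 = 47911
T ≈ 32.22 °C (< 100 °C, so full condensation is consistent).

T_f ≈ 32.2 °C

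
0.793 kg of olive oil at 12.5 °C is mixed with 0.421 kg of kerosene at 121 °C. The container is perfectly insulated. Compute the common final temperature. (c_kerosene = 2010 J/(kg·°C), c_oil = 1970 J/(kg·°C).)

T_f ≈ 50.6 °C

|Q_kerosene| = |Q_oil|:
0.421·2010·(121 − T) = 0.793·1970·(T − 12.5)
846.21(121 − T) = 1562.2(T − 12.5)
2408.4 T = 121919  ⇒  T ≈ 50.62 °C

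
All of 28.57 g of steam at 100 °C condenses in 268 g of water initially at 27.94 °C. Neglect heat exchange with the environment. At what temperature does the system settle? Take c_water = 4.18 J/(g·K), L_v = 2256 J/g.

Sum of m c ΔT and latent-heat terms is zero:
latent heat released on condensation: 28.57·2256 = 64454; condensate cools 100→T: 28.57·4.18·(T − 100) = 119.42(T − 100); original water: 1120.2(T − 27.94)
1239.7 T = 64454 + 11942 + 31300 = 107696
T ≈ 86.87 °C, under the boiling point, so the assumption holds.

T_f ≈ 86.9 °C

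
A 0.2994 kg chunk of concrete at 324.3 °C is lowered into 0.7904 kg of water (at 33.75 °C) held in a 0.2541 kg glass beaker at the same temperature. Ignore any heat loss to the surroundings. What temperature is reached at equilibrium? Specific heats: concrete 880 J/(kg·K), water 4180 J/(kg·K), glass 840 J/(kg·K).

Setting the total heat transfer to zero:
0.2994*880*(T − 324.3) + 0.7904*4180*(T − 33.75) + 0.2541*840*(T − 33.75) = 0
263.47(T − 324.3) + 3303.9(T − 33.75) + 213.44(T − 33.75) = 0
3780.8 T = 204153
T = 204153/3780.8 ≈ 54.00 °C

T_f ≈ 54.0 °C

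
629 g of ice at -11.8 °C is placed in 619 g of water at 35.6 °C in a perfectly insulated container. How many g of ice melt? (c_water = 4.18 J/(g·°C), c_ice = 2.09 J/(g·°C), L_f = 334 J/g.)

m_melted ≈ 229 g

Cooling the water to 0 °C releases 619·4.18·35.6 = 92112 J.
Of that, 629·2.09·11.8 = 15512 J goes to bring the ice to 0 °C, leaving 76600 J.
Melting all 629 g of ice would need 629·334 = 210086 J.
76600 J < 210086 J, so only part of the ice melts and the system sits at 0 °C.
m_melted·334 = 76600  ⇒  m_melted ≈ 229.3 g.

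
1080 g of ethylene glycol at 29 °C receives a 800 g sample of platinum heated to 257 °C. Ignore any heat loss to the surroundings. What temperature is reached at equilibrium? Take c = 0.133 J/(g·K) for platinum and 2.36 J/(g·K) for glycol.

Conservation of energy gives ΣQ = 0:
800*0.133*(T − 257) + 1080*2.36*(T − 29) = 0
106.4(T − 257) + 2548.8(T − 29) = 0
2655.2 T = 101260
T ≈ 38.14 °C

T_f ≈ 38.1 °C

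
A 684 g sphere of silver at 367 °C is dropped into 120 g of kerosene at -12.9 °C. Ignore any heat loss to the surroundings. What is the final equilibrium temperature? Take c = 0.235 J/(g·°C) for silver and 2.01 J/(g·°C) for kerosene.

T_f ≈ 139.0 °C

Setting the total heat transfer to zero:
684×0.235×(T − 367) + 120×2.01×(T − (-12.9)) = 0
160.74(T − 367) + 241.2(T − (-12.9)) = 0
(160.74 + 241.2) T = 160.74×367 + 241.2×(-12.9)
T = 55880 / 401.94 = 139 °C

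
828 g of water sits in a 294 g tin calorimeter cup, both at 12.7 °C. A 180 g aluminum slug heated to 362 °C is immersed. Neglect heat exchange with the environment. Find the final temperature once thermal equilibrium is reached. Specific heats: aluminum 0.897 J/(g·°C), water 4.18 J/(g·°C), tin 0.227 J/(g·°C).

T_f ≈ 28.0 °C

Net heat exchanged in the isolated system is zero:
180·0.897·(T − 362) + 828·4.18·(T − 12.7) + 294·0.227·(T − 12.7) = 0
161.46(T − 362) + 3461(T − 12.7) + 66.74(T − 12.7) = 0
3689.2 T = 103251
T = 103251 / 3689.2 = 28 °C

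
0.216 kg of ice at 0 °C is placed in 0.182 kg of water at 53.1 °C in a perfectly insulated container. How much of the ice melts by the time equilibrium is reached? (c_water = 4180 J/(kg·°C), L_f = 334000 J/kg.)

m_melted ≈ 0.121 kg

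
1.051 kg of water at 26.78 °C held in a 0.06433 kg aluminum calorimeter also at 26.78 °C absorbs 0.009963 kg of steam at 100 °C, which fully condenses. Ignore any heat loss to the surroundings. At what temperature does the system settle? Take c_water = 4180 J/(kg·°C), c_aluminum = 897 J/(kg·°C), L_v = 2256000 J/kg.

T_f ≈ 32.5 °C

Setting the total heat transfer to zero:
condense steam: −0.009963·2256000 = −22477; condensate cools 100→T: 0.009963·4180·(T − 100) = 41.65(T − 100); water warms: 1.051·4180·(T − 26.78) = 4393.2(T − 26.78); aluminum cup: 0.06433·897·(T − 26.78) = 57.7(T − 26.78)
4492.5 T = 22477 + 4164.5 + 119195 = 145836
T ≈ 32.46 °C (< 100 °C, so full condensation is consistent).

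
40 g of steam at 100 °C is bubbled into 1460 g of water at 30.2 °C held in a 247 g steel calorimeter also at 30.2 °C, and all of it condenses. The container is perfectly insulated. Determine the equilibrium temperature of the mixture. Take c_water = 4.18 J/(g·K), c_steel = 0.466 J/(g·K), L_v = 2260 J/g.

T_f ≈ 46.2 °C

Setting the total heat transfer to zero:
steam→water at 100 °C releases m L_v = 40·2260 = 90400
  condensate cools 100→T: 40·4.18·(T − 100) = 167.2(T − 100)
  original water: 6102.8(T − 30.2)
  steel cup: 247·0.466·(T − 30.2) = 115.1(T − 30.2)
6385.1 T = 90400 + 16720 + 187781 = 294901
T ≈ 46.19 °C, under the boiling point, so the assumption holds.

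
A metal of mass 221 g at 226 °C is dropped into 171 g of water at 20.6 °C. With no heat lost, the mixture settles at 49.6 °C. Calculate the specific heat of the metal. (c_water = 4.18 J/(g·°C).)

c ≈ 0.532 J/(g·°C)

m_s c (T_s − T_f) = m_water c_water (T_f − T_0):
221·c·(226 − 49.6) = 171·4.18·(49.6 − 20.6)
38984 c = 20729  ⇒  c ≈ 0.5317 J/(g·°C)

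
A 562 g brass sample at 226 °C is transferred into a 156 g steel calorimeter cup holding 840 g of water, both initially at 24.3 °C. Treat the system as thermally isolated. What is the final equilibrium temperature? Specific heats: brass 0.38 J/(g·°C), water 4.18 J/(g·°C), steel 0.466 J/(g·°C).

Conservation of energy gives ΣQ = 0:
562*0.38*(T − 226) + 840*4.18*(T − 24.3) + 156*0.466*(T − 24.3) = 0
213.56(T − 226) + 3511.2(T − 24.3) + 72.7(T − 24.3) = 0
3797.5 T = 135353
T ≈ 35.64 °C

T_f ≈ 35.6 °C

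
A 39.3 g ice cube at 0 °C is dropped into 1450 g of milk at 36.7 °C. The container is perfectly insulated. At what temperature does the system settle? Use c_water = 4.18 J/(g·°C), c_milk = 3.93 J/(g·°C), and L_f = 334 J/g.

T_f ≈ 33.4 °C

Setting the total heat transfer to zero:
melt ice: 39.3·334 = 13126
  warm the meltwater: 164.27 T
  milk cools: 1450·3.93·(T − 36.7) = 5698.5(T − 36.7)
5862.8 T = 209135 − 13126 = 196009
T ≈ 33.43 °C (positive, so assuming full melt was valid).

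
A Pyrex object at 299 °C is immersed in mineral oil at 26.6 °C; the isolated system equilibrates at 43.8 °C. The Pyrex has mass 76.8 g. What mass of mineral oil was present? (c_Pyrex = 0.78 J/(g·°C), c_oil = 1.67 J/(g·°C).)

m ≈ 532 g

Heat gained plus heat lost sum to zero:
76.8·0.78·(43.8 − 299) + m·1.67·(43.8 − 26.6) = 0
28.72 m = 15288
m = 15288/28.72 ≈ 532.2 g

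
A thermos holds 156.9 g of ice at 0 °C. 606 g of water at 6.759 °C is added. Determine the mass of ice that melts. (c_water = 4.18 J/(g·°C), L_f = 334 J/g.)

Water can give up m c ΔT = 606×4.18×6.759 = 17121 J before reaching 0 °C.
Melting all 156.9 g of ice would need 156.9×334 = 52405 J.
Since 17121 < 52405 J, not all the ice melts; equilibrium is at 0 °C.
m_melted×334 = 17121  ⇒  m_melted ≈ 51.26 g.

m_melted ≈ 51.3 g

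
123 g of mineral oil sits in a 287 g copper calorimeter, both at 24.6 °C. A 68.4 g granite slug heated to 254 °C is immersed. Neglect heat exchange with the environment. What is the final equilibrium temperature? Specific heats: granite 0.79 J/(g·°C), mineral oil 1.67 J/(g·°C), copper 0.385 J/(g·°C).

Heat gained plus heat lost sum to zero:
68.4*0.79*(T − 254) + 123*1.67*(T − 24.6) + 287*0.385*(T − 24.6) = 0
54.04(T − 254) + 205.41(T − 24.6) + 110.5(T − 24.6) = 0
369.94 T = 21496
T ≈ 58.11 °C

T_f ≈ 58.1 °C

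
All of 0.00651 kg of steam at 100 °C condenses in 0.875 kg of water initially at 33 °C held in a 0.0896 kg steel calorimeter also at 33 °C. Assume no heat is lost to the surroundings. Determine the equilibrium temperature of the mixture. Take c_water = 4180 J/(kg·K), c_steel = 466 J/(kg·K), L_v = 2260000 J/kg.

Let T be the final temperature. ΣQ_i = 0:
condense steam: −0.00651·2260000 = −14713
  condensed water 100 °C→T: 27.21(T − 100)
  original water: 3657.5(T − 33)
  steel cup: 0.0896·466·(T − 33) = 41.75(T − 33)
3726.5 T = 14713 + 2721.2 + 122075 = 139509
T ≈ 37.44 °C (< 100 °C, so full condensation is consistent).

T_f ≈ 37.4 °C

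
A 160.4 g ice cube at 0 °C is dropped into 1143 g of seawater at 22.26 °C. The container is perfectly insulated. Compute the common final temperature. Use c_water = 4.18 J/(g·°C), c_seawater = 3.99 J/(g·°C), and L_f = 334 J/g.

T_f ≈ 9.2 °C

Net heat exchanged in the isolated system is zero:
fusion: m_ice L_f = 160.4×334 = 53574; meltwater 0→T: 160.4×4.18×T = 670.47 T; seawater: 4560.6(T − 22.26)
5231 T = 101518 − 53574 = 47945
T ≈ 9.17 °C (positive, so assuming full melt was valid).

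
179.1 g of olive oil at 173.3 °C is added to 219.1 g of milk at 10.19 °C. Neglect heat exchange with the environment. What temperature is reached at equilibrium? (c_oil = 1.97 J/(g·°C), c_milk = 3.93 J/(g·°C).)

T_f ≈ 57.6 °C

T_f = Σ m_i c_i T_i / Σ m_i c_i:
T_f = (352.83·173.3 + 861.06·10.19) / (352.83 + 861.06)
    = 69919 / 1213.9 ≈ 57.60 °C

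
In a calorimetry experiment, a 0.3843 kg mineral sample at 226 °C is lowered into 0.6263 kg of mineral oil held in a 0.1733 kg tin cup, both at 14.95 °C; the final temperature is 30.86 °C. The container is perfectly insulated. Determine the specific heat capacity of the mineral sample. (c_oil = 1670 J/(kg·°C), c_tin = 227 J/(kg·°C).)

Heat gained plus heat lost sum to zero:
0.3843×c×(30.86 − 226) + 0.6263×1670×(30.86 − 14.95) + 0.1733×227×(30.86 − 14.95) = 0
-74.99 c = -17266
c = -17266/-74.99 ≈ 230.2 J/(kg·°C)

c ≈ 230 J/(kg·°C)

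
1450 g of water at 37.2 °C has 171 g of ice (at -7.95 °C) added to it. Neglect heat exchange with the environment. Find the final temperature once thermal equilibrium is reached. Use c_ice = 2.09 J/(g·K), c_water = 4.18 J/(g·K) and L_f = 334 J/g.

T_f ≈ 24.4 °C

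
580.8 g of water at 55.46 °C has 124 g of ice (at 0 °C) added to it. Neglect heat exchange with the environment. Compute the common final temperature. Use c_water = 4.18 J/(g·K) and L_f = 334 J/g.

T_f ≈ 31.6 °C

Taking heat into each body as positive, Σ m c ΔT = 0:
melt ice: 124×334 = 41416
  meltwater 0→T: 124×4.18×T = 518.32 T
  water cools: 580.8×4.18×(T − 55.46) = 2427.7(T − 55.46)
2946.1 T = 134643 − 41416 = 93227
T ≈ 31.64 °C — above 0 °C, consistent with complete melting.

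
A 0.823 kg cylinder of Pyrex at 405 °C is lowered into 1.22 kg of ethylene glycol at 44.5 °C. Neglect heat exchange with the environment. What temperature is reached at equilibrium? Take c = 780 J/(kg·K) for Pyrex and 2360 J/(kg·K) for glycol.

T_f = Σ m_i c_i T_i / Σ m_i c_i:
T_f = (641.94×405 + 2879.2×44.5) / (641.94 + 2879.2)
    = 388110 / 3521.1 ≈ 110.22 °C

T_f ≈ 110.2 °C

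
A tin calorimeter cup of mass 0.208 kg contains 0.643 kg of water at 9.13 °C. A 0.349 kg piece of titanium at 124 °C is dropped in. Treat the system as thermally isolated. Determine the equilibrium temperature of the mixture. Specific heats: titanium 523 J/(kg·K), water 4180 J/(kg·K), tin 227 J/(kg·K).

T_f ≈ 16.3 °C

Let T be the final temperature. ΣQ_i = 0:
0.349×523×(T − 124) + 0.643×4180×(T − 9.13) + 0.208×227×(T − 9.13) = 0
182.53(T − 124) + 2687.7(T − 9.13) + 47.22(T − 9.13) = 0
(182.53 + 2687.7 + 47.22) T = 182.53×124 + 2687.7×9.13 + 47.22×9.13
T = 47603/2917.5 ≈ 16.32 °C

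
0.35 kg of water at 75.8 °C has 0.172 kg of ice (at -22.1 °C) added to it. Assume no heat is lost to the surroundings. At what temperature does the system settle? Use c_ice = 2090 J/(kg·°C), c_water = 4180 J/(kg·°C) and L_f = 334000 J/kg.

Net heat exchanged in the isolated system is zero:
ice -22.1→0 °C: 0.172×2090×22.1 = 7944.5; melt ice: 0.172×334000 = 57448; meltwater 0→T: 0.172×4180×T = 718.96 T; water cools: 0.35×4180×(T − 75.8) = 1463(T − 75.8)
2182 T = 110895 − 65393 = 45503
T ≈ 20.85 °C (positive, so assuming full melt was valid).

T_f ≈ 20.9 °C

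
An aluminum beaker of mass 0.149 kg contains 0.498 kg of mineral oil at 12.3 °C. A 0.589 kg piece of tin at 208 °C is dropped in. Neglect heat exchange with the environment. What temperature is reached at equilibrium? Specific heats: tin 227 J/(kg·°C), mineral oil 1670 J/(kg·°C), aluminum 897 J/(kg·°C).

Conservation of energy gives ΣQ = 0:
0.589·227·(T − 208) + 0.498·1670·(T − 12.3) + 0.149·897·(T − 12.3) = 0
133.7(T − 208) + 831.66(T − 12.3) + 133.65(T − 12.3) = 0
(133.7 + 831.66 + 133.65) T = 133.7·208 + 831.66·12.3 + 133.65·12.3
T ≈ 36.11 °C

T_f ≈ 36.1 °C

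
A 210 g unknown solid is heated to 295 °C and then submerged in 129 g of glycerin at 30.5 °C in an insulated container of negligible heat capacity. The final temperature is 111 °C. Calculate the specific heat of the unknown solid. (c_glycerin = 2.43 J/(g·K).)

Taking heat into each body as positive, Σ m c ΔT = 0:
210×c×(111 − 295) + 129×2.43×(111 − 30.5) = 0
-38640 c = -25234
c = -25234/-38640 ≈ 0.6531 J/(g·K)

c ≈ 0.653 J/(g·K)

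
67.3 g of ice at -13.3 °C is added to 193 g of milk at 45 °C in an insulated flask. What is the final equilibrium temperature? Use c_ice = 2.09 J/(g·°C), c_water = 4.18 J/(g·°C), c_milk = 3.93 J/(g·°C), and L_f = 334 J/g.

Taking heat into each body as positive, Σ m c ΔT = 0:
warm ice to 0 °C: 67.3·2.09·(0 − (-13.3)) = 1870.7; melt ice: 67.3·334 = 22478; warm the meltwater: 281.31 T; milk: 758.49(T − 45)
1039.8 T = 34132 − 24349 = 9783.1
T ≈ 9.41 °C (positive, so assuming full melt was valid).

T_f ≈ 9.4 °C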